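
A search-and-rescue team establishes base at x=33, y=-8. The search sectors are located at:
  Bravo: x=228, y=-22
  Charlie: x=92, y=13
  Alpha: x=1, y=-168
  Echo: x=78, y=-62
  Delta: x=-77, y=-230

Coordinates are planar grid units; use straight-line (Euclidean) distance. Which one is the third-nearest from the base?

Distance to each, sorted:
Charlie: 62.6
Echo: 70.3
Alpha: 163.2
Bravo: 195.5
Delta: 247.8
The third-nearest is Alpha at 163.2.

Alpha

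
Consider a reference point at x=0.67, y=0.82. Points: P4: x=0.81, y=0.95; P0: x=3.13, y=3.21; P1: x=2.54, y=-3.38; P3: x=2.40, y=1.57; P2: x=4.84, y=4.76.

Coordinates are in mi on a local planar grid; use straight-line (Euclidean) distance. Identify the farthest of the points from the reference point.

Distances from the reference point (x=0.67, y=0.82):
P2: 5.7 mi
P1: 4.6 mi
P0: 3.4 mi
P3: 1.9 mi
P4: 0.2 mi
The farthest is P2 at 5.7 mi.

P2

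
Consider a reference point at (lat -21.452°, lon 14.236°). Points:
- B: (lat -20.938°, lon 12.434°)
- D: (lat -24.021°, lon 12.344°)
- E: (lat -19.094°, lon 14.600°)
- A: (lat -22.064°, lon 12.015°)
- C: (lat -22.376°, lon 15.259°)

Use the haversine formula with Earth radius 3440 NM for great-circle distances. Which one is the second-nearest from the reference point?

B

Distance to each, sorted:
C: 79.5 NM
B: 105.5 NM
A: 129.2 NM
E: 143.0 NM
D: 186.4 NM
The second-nearest is B at 105.5 NM.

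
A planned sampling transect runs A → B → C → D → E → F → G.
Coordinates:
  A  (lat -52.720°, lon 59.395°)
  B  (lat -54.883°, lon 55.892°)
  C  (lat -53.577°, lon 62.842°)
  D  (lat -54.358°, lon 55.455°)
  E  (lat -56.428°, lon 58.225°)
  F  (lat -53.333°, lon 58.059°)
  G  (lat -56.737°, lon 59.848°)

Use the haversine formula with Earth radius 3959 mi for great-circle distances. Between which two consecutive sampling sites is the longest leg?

C–D

Leg distances:
A→B: 206.8 mi
B→C: 294.7 mi
C→D: 304.9 mi
D→E: 179.6 mi
E→F: 214.0 mi
F→G: 245.6 mi
The longest leg is C–D at 304.9 mi.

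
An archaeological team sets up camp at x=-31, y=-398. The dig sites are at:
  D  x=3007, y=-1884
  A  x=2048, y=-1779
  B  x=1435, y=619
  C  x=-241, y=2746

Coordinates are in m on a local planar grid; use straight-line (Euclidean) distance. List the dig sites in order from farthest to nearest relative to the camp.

Distances from the camp:
D x=3007, y=-1884: 3382.0 m
C x=-241, y=2746: 3151.0 m
A x=2048, y=-1779: 2495.9 m
B x=1435, y=619: 1784.2 m

D, C, A, B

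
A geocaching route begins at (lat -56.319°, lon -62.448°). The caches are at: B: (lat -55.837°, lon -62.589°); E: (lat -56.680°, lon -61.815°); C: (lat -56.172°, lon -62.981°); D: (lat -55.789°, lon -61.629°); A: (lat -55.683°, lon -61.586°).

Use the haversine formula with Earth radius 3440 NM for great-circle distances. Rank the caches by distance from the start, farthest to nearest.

A, D, E, B, C

Distances from the start:
A (lat -55.683°, lon -61.586°): 47.9 NM
D (lat -55.789°, lon -61.629°): 42.0 NM
E (lat -56.680°, lon -61.815°): 30.2 NM
B (lat -55.837°, lon -62.589°): 29.3 NM
C (lat -56.172°, lon -62.981°): 19.9 NM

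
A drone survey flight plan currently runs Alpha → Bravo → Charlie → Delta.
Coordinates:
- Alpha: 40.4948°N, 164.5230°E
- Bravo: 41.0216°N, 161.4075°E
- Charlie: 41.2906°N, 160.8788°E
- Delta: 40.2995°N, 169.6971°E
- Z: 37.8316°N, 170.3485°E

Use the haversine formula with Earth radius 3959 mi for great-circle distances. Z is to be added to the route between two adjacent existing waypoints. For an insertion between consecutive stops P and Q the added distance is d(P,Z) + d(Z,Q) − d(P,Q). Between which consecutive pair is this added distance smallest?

between Charlie and Delta

Added distance for inserting Z between each consecutive pair:
Alpha–Bravo: 720.4 mi
Bravo–Charlie: 1049.9 mi
Charlie–Delta: 265.7 mi
Smallest added distance is 265.7 mi, inserting between Charlie and Delta.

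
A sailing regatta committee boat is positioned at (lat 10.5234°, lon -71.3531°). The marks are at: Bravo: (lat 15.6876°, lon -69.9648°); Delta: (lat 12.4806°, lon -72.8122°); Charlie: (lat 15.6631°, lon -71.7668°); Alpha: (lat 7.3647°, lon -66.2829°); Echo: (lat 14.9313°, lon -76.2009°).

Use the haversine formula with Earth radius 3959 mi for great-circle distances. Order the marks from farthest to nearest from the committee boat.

Computing each great-circle distance from (lat 10.5234°, lon -71.3531°):
Echo (lat 14.9313°, lon -76.2009°): 446.6 mi
Alpha (lat 7.3647°, lon -66.2829°): 409.1 mi
Bravo (lat 15.6876°, lon -69.9648°): 368.9 mi
Charlie (lat 15.6631°, lon -71.7668°): 356.2 mi
Delta (lat 12.4806°, lon -72.8122°): 167.5 mi

Echo, Alpha, Bravo, Charlie, Delta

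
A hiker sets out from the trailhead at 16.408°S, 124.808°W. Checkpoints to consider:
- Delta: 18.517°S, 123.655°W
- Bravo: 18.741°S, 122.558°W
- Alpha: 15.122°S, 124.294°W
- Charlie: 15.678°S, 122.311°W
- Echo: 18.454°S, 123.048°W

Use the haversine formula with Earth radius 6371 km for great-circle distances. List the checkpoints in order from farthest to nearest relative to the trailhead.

Distance from the trailhead at 16.408°S, 124.808°W to each:
Bravo 18.741°S, 122.558°W: 352.4 km
Echo 18.454°S, 123.048°W: 294.3 km
Charlie 15.678°S, 122.311°W: 278.9 km
Delta 18.517°S, 123.655°W: 264.5 km
Alpha 15.122°S, 124.294°W: 153.2 km

Bravo, Echo, Charlie, Delta, Alpha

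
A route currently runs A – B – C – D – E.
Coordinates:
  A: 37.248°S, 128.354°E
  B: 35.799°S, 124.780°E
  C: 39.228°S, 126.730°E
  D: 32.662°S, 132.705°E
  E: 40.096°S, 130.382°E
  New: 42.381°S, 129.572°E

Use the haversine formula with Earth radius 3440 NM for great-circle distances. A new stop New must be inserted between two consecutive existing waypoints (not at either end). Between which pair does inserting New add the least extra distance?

between D and E

Added distance for inserting New between each consecutive pair:
A–B: 573.8 NM
B–C: 457.0 NM
C–D: 341.9 NM
D–E: 284.0 NM
Smallest added distance is 284.0 NM, inserting between D and E.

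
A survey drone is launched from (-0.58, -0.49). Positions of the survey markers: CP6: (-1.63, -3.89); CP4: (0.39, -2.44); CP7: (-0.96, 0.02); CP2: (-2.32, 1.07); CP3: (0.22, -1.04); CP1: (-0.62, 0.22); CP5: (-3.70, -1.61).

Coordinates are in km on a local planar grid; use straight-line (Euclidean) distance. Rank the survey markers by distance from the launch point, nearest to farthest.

Distance from the launch point at (-0.58, -0.49) to each:
CP7 (-0.96, 0.02): 0.6 km
CP1 (-0.62, 0.22): 0.7 km
CP3 (0.22, -1.04): 1.0 km
CP4 (0.39, -2.44): 2.2 km
CP2 (-2.32, 1.07): 2.3 km
CP5 (-3.70, -1.61): 3.3 km
CP6 (-1.63, -3.89): 3.6 km

CP7, CP1, CP3, CP4, CP2, CP5, CP6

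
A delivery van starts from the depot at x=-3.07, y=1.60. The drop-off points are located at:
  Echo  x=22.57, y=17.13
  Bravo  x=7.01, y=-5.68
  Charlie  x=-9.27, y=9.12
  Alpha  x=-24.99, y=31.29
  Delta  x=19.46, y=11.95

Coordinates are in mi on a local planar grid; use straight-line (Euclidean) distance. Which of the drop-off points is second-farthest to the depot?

Distance to each, sorted:
Alpha: 36.9 mi
Echo: 30.0 mi
Delta: 24.8 mi
Bravo: 12.4 mi
Charlie: 9.7 mi
The second-farthest is Echo at 30.0 mi.

Echo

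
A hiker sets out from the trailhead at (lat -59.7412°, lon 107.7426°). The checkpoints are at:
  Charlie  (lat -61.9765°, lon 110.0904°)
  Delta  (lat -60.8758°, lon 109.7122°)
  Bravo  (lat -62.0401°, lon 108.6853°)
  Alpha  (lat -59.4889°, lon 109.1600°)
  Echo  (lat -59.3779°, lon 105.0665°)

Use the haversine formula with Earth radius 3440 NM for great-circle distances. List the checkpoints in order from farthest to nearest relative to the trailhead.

Charlie, Bravo, Delta, Echo, Alpha

Computing each great-circle distance from (lat -59.7412°, lon 107.7426°):
Charlie (lat -61.9765°, lon 110.0904°): 150.7 NM
Bravo (lat -62.0401°, lon 108.6853°): 140.7 NM
Delta (lat -60.8758°, lon 109.7122°): 89.8 NM
Echo (lat -59.3779°, lon 105.0665°): 84.3 NM
Alpha (lat -59.4889°, lon 109.1600°): 45.6 NM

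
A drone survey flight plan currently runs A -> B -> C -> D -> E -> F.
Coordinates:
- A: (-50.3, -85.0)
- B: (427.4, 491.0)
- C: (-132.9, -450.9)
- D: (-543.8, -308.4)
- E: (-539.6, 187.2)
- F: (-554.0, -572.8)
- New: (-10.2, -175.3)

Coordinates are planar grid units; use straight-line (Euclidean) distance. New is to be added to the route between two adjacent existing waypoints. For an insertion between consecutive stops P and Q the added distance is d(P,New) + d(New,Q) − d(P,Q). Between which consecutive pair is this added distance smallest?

between B and C

Added distance for inserting New between each consecutive pair:
A–B: 147.6
B–C: 2.9
C–D: 416.7
D–E: 695.9
E–F: 555.1
Smallest added distance is 2.9, inserting between B and C.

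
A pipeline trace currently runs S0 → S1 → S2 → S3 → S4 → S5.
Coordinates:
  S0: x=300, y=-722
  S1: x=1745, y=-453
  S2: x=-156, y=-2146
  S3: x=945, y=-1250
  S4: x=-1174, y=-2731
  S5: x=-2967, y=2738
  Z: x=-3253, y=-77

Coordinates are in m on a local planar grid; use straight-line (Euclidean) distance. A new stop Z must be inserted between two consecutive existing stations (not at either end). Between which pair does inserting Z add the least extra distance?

between S4 and S5

Added distance for inserting Z between each consecutive pair:
S0–S1: 7153.4 m
S1–S2: 6191.1 m
S2–S3: 6663.8 m
S3–S4: 5144.9 m
S4–S5: 445.4 m
Smallest added distance is 445.4 m, inserting between S4 and S5.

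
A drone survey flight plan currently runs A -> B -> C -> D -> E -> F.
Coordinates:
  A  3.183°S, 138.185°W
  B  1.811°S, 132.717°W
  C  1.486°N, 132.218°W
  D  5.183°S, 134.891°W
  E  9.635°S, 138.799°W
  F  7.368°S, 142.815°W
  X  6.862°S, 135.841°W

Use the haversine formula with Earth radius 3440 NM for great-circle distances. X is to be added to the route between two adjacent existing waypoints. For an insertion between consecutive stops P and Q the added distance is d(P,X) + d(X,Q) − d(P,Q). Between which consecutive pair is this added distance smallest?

between D and E

Added distance for inserting X between each consecutive pair:
A–B: 279.7 NM
B–C: 702.3 NM
C–D: 230.6 NM
D–E: 3.4 NM
E–F: 384.1 NM
Smallest added distance is 3.4 NM, inserting between D and E.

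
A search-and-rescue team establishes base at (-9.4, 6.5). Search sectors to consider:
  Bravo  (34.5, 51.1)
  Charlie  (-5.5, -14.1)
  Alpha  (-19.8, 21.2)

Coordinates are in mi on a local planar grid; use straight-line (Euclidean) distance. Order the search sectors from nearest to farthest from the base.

Alpha, Charlie, Bravo

Distances from the base:
Alpha (-19.8, 21.2): 18.0 mi
Charlie (-5.5, -14.1): 21.0 mi
Bravo (34.5, 51.1): 62.6 mi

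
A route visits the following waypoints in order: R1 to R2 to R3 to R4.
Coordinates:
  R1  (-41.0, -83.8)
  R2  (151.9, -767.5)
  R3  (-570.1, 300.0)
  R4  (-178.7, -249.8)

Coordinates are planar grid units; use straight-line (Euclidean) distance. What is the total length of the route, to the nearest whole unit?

Leg distances:
R1→R2: 710.4  (cumulative 710.4)
R2→R3: 1288.7  (cumulative 1999.1)
R3→R4: 674.9  (cumulative 2674.0)
Total route length ≈ 2674.

2674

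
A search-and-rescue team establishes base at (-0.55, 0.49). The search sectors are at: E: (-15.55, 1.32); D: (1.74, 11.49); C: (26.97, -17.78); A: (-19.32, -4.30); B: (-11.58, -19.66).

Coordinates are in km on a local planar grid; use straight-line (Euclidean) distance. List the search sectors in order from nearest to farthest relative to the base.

Distances from the base:
D (1.74, 11.49): 11.2 km
E (-15.55, 1.32): 15.0 km
A (-19.32, -4.30): 19.4 km
B (-11.58, -19.66): 23.0 km
C (26.97, -17.78): 33.0 km

D, E, A, B, C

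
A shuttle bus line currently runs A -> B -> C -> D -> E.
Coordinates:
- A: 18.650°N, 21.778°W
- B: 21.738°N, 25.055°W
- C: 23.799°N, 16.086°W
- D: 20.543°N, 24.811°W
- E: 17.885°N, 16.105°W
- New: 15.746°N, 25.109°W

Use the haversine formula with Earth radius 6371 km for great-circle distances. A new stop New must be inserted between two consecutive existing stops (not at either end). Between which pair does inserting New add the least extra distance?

Added distance for inserting New between each consecutive pair:
A–B: 660.7 km
B–C: 1019.2 km
C–D: 866.4 km
D–E: 561.1 km
Smallest added distance is 561.1 km, inserting between D and E.

between D and E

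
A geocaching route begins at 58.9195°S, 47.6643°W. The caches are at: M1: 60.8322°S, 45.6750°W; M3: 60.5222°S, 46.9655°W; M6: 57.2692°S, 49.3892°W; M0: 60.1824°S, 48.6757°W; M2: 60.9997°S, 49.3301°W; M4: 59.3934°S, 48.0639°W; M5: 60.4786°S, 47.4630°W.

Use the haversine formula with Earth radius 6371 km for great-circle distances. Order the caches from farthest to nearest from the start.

Computing each great-circle distance from 58.9195°S, 47.6643°W:
M2 60.9997°S, 49.3301°W: 249.2 km
M1 60.8322°S, 45.6750°W: 239.9 km
M6 57.2692°S, 49.3892°W: 209.6 km
M3 60.5222°S, 46.9655°W: 182.5 km
M5 60.4786°S, 47.4630°W: 173.7 km
M0 60.1824°S, 48.6757°W: 151.5 km
M4 59.3934°S, 48.0639°W: 57.4 km

M2, M1, M6, M3, M5, M0, M4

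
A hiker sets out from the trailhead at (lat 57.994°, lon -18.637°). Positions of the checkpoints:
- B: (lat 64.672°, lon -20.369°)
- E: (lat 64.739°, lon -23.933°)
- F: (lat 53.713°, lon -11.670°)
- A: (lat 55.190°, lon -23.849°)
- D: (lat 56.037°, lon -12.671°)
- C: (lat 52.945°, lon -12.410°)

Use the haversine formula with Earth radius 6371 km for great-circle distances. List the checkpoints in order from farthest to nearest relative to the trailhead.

E, B, C, F, A, D

Computing each great-circle distance from (lat 57.994°, lon -18.637°):
E (lat 64.739°, lon -23.933°): 800.7 km
B (lat 64.672°, lon -20.369°): 748.2 km
C (lat 52.945°, lon -12.410°): 684.4 km
F (lat 53.713°, lon -11.670°): 644.1 km
A (lat 55.190°, lon -23.849°): 445.9 km
D (lat 56.037°, lon -12.671°): 421.4 km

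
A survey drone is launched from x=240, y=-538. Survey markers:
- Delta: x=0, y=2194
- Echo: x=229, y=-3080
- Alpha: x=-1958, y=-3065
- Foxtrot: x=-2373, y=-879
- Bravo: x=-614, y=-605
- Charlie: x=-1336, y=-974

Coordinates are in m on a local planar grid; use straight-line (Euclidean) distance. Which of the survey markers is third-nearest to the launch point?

Echo

Distance to each, sorted:
Bravo: 856.6 m
Charlie: 1635.2 m
Echo: 2542.0 m
Foxtrot: 2635.2 m
Delta: 2742.5 m
Alpha: 3349.2 m
The third-nearest is Echo at 2542.0 m.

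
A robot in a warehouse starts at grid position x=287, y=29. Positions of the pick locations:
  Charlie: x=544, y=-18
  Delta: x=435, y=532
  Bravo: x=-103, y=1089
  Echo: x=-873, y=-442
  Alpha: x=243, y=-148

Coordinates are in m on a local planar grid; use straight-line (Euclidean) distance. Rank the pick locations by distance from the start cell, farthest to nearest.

Distance from the start cell at x=287, y=29 to each:
Echo x=-873, y=-442: 1252.0 m
Bravo x=-103, y=1089: 1129.5 m
Delta x=435, y=532: 524.3 m
Charlie x=544, y=-18: 261.3 m
Alpha x=243, y=-148: 182.4 m

Echo, Bravo, Delta, Charlie, Alpha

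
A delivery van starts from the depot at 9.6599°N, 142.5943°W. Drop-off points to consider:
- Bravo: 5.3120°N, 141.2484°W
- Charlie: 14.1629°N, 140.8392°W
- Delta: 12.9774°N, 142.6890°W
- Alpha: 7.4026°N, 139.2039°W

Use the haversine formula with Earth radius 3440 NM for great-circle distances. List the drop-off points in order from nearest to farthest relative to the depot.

Delta, Alpha, Bravo, Charlie

Distances from the depot:
Delta 12.9774°N, 142.6890°W: 199.3 NM
Alpha 7.4026°N, 139.2039°W: 242.7 NM
Bravo 5.3120°N, 141.2484°W: 273.1 NM
Charlie 14.1629°N, 140.8392°W: 289.3 NM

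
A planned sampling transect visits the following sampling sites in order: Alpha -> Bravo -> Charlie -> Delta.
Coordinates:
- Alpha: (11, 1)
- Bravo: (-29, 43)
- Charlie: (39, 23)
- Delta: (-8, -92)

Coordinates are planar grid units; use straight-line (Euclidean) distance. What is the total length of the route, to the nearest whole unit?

253

Leg distances:
Alpha→Bravo: 58.0  (cumulative 58.0)
Bravo→Charlie: 70.9  (cumulative 128.9)
Charlie→Delta: 124.2  (cumulative 253.1)
Total route length ≈ 253.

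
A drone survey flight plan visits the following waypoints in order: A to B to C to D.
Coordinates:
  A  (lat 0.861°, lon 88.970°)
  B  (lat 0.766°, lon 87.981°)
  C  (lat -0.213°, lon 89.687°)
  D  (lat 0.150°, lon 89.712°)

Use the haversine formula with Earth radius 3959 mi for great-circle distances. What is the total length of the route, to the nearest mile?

230 mi

Leg distances:
A→B: 68.6 mi  (cumulative 68.6 mi)
B→C: 135.9 mi  (cumulative 204.6 mi)
C→D: 25.1 mi  (cumulative 229.7 mi)
Total route length ≈ 230 mi.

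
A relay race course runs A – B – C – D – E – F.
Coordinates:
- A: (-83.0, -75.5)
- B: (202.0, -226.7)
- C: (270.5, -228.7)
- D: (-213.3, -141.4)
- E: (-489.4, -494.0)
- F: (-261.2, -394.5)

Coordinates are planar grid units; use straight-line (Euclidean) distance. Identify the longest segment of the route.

Leg distances:
A→B: 322.6
B→C: 68.5
C→D: 491.6
D→E: 447.8
E→F: 248.9
The longest leg is C–D at 491.6.

C–D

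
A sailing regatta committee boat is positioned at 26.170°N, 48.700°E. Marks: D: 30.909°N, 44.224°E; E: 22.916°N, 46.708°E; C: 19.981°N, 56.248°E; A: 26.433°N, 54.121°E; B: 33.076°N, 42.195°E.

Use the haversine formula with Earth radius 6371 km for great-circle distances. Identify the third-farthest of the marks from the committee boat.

D

Distances from the committee boat (26.170°N, 48.700°E):
C: 1033.8 km
B: 992.0 km
D: 684.6 km
A: 541.1 km
E: 414.1 km
The third-farthest is D at 684.6 km.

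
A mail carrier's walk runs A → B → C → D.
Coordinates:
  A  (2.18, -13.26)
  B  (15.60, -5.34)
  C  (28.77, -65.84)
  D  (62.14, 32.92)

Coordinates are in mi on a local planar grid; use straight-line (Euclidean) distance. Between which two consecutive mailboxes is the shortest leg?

Leg distances:
A→B: 15.6 mi
B→C: 61.9 mi
C→D: 104.2 mi
The shortest leg is A–B at 15.6 mi.

A–B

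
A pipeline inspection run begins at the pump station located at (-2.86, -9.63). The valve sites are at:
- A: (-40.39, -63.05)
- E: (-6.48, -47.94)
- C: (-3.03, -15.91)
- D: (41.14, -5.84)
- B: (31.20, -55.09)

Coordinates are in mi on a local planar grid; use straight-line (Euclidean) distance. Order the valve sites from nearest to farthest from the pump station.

Computing each straight-line distance from (-2.86, -9.63):
C (-3.03, -15.91): 6.3 mi
E (-6.48, -47.94): 38.5 mi
D (41.14, -5.84): 44.2 mi
B (31.20, -55.09): 56.8 mi
A (-40.39, -63.05): 65.3 mi

C, E, D, B, A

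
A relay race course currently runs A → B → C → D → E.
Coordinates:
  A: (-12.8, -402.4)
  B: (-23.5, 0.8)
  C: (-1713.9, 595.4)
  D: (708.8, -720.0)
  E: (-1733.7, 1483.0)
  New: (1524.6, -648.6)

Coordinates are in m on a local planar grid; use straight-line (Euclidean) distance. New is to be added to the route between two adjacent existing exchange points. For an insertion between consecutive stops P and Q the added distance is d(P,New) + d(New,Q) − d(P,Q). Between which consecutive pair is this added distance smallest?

between D and E

Added distance for inserting New between each consecutive pair:
A–B: 2832.4 m
B–C: 3356.1 m
C–D: 1531.4 m
D–E: 1423.3 m
Smallest added distance is 1423.3 m, inserting between D and E.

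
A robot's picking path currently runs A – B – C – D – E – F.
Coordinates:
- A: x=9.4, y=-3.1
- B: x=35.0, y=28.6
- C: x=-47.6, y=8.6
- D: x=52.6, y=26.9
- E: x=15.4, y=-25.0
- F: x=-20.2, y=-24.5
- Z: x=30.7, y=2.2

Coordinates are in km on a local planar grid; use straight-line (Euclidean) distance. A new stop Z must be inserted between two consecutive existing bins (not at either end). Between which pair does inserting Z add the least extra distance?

Added distance for inserting Z between each consecutive pair:
A–B: 8.0 km
B–C: 20.3 km
C–D: 9.7 km
D–E: 0.4 km
E–F: 53.1 km
Smallest added distance is 0.4 km, inserting between D and E.

between D and E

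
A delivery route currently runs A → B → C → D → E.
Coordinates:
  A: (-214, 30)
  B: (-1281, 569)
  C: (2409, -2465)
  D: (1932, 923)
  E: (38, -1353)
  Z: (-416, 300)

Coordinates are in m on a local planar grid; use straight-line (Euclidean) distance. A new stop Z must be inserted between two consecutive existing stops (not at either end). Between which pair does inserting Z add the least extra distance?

between A and B

Added distance for inserting Z between each consecutive pair:
A–B: 47.7 m
B–C: 81.7 m
C–D: 2960.8 m
D–E: 1182.5 m
Smallest added distance is 47.7 m, inserting between A and B.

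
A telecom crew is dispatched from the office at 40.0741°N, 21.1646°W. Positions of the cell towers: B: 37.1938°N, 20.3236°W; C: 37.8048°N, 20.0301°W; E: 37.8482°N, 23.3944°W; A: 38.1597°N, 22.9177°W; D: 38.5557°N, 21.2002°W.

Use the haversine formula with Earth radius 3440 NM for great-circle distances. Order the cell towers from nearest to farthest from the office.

D, A, C, E, B

Computing each great-circle distance from 40.0741°N, 21.1646°W:
D 38.5557°N, 21.2002°W: 91.2 NM
A 38.1597°N, 22.9177°W: 141.0 NM
C 37.8048°N, 20.0301°W: 146.2 NM
E 37.8482°N, 23.3944°W: 169.4 NM
B 37.1938°N, 20.3236°W: 177.4 NM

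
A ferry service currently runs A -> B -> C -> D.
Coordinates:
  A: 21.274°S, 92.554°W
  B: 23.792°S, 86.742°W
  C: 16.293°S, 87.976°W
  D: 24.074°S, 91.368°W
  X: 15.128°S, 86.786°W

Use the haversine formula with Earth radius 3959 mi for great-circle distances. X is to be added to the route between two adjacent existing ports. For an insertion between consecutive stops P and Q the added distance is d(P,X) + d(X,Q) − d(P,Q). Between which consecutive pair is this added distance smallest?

Added distance for inserting X between each consecutive pair:
A–B: 757.8 mi
B–C: 187.3 mi
C–D: 218.2 mi
Smallest added distance is 187.3 mi, inserting between B and C.

between B and C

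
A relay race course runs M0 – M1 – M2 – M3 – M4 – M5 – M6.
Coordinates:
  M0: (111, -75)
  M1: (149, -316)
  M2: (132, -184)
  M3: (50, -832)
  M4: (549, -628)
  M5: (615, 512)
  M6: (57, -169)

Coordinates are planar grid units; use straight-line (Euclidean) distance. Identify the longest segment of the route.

M4–M5

Leg distances:
M0→M1: 244.0
M1→M2: 133.1
M2→M3: 653.2
M3→M4: 539.1
M4→M5: 1141.9
M5→M6: 880.4
The longest leg is M4–M5 at 1141.9.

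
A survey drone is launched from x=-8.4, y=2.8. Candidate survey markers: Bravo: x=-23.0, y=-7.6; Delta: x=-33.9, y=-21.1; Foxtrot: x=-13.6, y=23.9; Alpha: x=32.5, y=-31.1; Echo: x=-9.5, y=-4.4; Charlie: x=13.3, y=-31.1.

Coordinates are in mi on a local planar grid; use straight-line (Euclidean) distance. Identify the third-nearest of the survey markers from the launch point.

Foxtrot

Distance to each, sorted:
Echo: 7.3 mi
Bravo: 17.9 mi
Foxtrot: 21.7 mi
Delta: 34.9 mi
Charlie: 40.3 mi
Alpha: 53.1 mi
The third-nearest is Foxtrot at 21.7 mi.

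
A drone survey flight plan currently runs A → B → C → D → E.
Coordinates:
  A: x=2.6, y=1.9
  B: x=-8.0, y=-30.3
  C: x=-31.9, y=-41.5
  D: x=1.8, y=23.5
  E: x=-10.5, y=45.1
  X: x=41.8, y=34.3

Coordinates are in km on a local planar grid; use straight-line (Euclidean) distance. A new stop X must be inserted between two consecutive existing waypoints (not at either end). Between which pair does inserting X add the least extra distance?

Added distance for inserting X between each consecutive pair:
A–B: 98.5 km
B–C: 160.9 km
C–D: 73.9 km
D–E: 70.0 km
Smallest added distance is 70.0 km, inserting between D and E.

between D and E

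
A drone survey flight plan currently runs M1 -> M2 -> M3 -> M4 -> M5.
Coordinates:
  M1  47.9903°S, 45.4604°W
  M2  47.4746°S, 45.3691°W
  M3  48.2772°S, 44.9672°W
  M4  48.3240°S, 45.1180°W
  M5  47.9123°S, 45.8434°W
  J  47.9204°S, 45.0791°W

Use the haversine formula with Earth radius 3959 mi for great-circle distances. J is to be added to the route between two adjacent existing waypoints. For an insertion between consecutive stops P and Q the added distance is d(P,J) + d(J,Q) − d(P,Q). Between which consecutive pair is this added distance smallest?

between M2 and M3

Added distance for inserting J between each consecutive pair:
M1–M2: 16.0 mi
M2–M3: 0.3 mi
M3–M4: 45.5 mi
M4–M5: 19.4 mi
Smallest added distance is 0.3 mi, inserting between M2 and M3.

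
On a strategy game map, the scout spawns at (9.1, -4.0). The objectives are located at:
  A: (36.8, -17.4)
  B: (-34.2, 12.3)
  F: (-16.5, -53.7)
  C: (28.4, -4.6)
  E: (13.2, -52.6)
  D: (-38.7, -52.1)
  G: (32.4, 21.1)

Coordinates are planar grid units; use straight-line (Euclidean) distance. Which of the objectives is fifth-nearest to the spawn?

Distance to each, sorted:
C: 19.3
A: 30.8
G: 34.2
B: 46.3
E: 48.8
F: 55.9
D: 67.8
The fifth-nearest is E at 48.8.

E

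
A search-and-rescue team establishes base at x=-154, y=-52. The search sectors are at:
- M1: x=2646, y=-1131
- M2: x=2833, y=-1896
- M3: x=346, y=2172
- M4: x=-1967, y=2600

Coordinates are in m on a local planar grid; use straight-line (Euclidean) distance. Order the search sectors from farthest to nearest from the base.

Distances from the base:
M2 x=2833, y=-1896: 3510.3 m
M4 x=-1967, y=2600: 3212.5 m
M1 x=2646, y=-1131: 3000.7 m
M3 x=346, y=2172: 2279.5 m

M2, M4, M1, M3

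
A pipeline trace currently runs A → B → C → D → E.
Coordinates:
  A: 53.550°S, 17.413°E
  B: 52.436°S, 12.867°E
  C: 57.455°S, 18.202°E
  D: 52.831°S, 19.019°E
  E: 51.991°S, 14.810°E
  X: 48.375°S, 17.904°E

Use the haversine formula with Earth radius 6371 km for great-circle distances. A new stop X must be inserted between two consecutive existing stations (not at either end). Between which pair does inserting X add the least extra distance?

between D and E

Added distance for inserting X between each consecutive pair:
A–B: 823.3 km
B–C: 931.7 km
C–D: 994.8 km
D–E: 659.7 km
Smallest added distance is 659.7 km, inserting between D and E.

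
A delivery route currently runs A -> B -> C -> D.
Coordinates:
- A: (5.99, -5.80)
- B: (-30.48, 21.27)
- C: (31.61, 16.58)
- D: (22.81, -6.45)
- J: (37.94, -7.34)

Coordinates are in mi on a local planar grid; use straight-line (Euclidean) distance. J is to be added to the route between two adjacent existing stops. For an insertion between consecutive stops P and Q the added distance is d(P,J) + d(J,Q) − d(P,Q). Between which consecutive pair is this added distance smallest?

between C and D

Added distance for inserting J between each consecutive pair:
A–B: 60.7 mi
B–C: 36.6 mi
C–D: 15.2 mi
Smallest added distance is 15.2 mi, inserting between C and D.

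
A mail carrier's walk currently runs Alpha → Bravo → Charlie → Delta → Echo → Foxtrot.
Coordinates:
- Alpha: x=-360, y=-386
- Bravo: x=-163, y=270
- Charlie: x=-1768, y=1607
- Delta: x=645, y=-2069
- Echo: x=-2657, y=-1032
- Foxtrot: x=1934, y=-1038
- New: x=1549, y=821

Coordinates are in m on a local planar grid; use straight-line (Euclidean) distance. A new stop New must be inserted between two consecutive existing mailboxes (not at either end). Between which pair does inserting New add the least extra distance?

between Echo and Foxtrot

Added distance for inserting New between each consecutive pair:
Alpha–Bravo: 3372.1 m
Bravo–Charlie: 3118.4 m
Charlie–Delta: 2039.7 m
Delta–Echo: 4163.2 m
Echo–Foxtrot: 1903.5 m
Smallest added distance is 1903.5 m, inserting between Echo and Foxtrot.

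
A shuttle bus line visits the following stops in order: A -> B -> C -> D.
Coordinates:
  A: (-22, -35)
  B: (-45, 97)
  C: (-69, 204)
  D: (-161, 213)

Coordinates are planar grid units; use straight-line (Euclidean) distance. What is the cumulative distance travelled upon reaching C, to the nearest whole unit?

244

Leg distances:
A→B: 134.0  (cumulative 134.0)
B→C: 109.7  (cumulative 243.6)
Cumulative distance at C ≈ 244.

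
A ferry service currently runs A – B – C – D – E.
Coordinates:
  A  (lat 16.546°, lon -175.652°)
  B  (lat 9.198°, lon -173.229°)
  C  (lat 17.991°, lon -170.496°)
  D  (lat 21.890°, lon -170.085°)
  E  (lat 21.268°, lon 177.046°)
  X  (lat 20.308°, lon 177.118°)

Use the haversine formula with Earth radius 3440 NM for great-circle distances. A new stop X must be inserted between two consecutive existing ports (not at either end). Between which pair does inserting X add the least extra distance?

between D and E

Added distance for inserting X between each consecutive pair:
A–B: 876.7 NM
B–C: 1035.0 NM
C–D: 1203.5 NM
D–E: 61.4 NM
Smallest added distance is 61.4 NM, inserting between D and E.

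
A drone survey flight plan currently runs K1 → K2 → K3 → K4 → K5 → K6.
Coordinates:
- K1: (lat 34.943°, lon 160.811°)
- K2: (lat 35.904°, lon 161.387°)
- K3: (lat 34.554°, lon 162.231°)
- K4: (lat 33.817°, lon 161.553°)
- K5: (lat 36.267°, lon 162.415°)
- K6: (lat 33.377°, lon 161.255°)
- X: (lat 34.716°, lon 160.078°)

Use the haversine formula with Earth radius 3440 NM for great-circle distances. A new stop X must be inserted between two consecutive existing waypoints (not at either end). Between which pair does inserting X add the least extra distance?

Added distance for inserting X between each consecutive pair:
K1–K2: 70.3 NM
K2–K3: 111.7 NM
K3–K4: 142.1 NM
K4–K5: 85.2 NM
K5–K6: 64.1 NM
Smallest added distance is 64.1 NM, inserting between K5 and K6.

between K5 and K6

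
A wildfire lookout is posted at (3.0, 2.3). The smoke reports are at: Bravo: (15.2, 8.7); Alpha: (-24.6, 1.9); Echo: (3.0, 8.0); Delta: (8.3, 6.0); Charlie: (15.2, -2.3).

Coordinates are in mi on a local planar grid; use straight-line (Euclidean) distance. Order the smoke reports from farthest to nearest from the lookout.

Distance from the lookout at (3.0, 2.3) to each:
Alpha (-24.6, 1.9): 27.6 mi
Bravo (15.2, 8.7): 13.8 mi
Charlie (15.2, -2.3): 13.0 mi
Delta (8.3, 6.0): 6.5 mi
Echo (3.0, 8.0): 5.7 mi

Alpha, Bravo, Charlie, Delta, Echo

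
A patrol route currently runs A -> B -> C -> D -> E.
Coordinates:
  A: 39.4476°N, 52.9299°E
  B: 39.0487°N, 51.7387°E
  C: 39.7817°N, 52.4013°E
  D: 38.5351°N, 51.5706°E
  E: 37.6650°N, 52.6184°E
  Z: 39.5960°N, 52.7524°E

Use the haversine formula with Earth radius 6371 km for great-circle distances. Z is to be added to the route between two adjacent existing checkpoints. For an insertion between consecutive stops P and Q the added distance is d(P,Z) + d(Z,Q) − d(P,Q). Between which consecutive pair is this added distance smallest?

between A and B

Added distance for inserting Z between each consecutive pair:
A–B: 17.0 km
B–C: 43.4 km
C–D: 36.4 km
D–E: 237.7 km
Smallest added distance is 17.0 km, inserting between A and B.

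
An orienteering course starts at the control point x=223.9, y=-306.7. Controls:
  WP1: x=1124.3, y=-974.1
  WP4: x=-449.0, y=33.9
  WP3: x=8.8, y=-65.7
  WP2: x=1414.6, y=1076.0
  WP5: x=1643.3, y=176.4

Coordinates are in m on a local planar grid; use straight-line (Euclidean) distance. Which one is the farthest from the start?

Distances from the start (x=223.9, y=-306.7):
WP2: 1824.7 m
WP5: 1499.4 m
WP1: 1120.8 m
WP4: 754.2 m
WP3: 323.0 m
The farthest is WP2 at 1824.7 m.

WP2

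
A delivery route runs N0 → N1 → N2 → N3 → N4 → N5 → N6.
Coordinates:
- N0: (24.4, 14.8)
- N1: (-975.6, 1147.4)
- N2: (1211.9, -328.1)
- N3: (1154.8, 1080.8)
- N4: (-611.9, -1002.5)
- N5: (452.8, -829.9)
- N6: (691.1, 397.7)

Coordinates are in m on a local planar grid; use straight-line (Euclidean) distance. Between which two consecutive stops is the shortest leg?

Leg distances:
N0→N1: 1510.9 m
N1→N2: 2638.6 m
N2→N3: 1410.1 m
N3→N4: 2731.6 m
N4→N5: 1078.6 m
N5→N6: 1250.5 m
The shortest leg is N4–N5 at 1078.6 m.

N4–N5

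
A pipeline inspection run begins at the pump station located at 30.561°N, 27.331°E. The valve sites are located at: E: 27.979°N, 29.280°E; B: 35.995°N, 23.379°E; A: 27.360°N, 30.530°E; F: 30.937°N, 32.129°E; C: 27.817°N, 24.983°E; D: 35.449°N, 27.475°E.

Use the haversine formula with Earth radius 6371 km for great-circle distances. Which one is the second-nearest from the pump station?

C

Distance to each, sorted:
E: 343.7 km
C: 380.8 km
F: 460.4 km
A: 472.8 km
D: 543.7 km
B: 707.0 km
The second-nearest is C at 380.8 km.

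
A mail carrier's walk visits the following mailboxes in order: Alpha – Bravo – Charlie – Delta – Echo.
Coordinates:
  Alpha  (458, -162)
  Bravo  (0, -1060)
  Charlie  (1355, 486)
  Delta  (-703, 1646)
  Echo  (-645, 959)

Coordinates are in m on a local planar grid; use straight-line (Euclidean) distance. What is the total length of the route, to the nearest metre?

Leg distances:
Alpha→Bravo: 1008.1 m  (cumulative 1008.1 m)
Bravo→Charlie: 2055.8 m  (cumulative 3063.8 m)
Charlie→Delta: 2362.4 m  (cumulative 5426.2 m)
Delta→Echo: 689.4 m  (cumulative 6115.7 m)
Total route length ≈ 6116 m.

6116 m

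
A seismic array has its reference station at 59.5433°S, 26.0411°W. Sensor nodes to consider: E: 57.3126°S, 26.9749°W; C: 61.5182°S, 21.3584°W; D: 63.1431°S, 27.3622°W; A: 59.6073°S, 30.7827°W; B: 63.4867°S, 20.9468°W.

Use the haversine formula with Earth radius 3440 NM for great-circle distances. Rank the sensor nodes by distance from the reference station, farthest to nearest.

Computing each great-circle distance from 59.5433°S, 26.0411°W:
B 63.4867°S, 20.9468°W: 277.9 NM
D 63.1431°S, 27.3622°W: 219.4 NM
C 61.5182°S, 21.3584°W: 182.1 NM
A 59.6073°S, 30.7827°W: 144.2 NM
E 57.3126°S, 26.9749°W: 137.1 NM

B, D, C, A, E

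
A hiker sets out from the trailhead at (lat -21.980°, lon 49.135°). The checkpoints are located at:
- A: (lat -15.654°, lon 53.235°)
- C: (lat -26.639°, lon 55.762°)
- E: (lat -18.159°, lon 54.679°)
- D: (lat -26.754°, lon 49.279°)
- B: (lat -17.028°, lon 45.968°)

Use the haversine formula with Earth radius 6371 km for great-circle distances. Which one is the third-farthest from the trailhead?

E

Distances from the trailhead ((lat -21.980°, lon 49.135°)):
C: 847.9 km
A: 825.1 km
E: 718.0 km
B: 642.9 km
D: 531.0 km
The third-farthest is E at 718.0 km.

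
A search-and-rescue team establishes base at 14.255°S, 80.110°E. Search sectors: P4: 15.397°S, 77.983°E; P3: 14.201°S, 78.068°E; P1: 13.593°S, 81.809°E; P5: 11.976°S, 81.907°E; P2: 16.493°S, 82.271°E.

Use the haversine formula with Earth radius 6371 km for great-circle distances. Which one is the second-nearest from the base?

P3

Distances from the base (14.255°S, 80.110°E):
P1: 197.6 km
P3: 220.2 km
P4: 261.5 km
P5: 319.5 km
P2: 340.0 km
The second-nearest is P3 at 220.2 km.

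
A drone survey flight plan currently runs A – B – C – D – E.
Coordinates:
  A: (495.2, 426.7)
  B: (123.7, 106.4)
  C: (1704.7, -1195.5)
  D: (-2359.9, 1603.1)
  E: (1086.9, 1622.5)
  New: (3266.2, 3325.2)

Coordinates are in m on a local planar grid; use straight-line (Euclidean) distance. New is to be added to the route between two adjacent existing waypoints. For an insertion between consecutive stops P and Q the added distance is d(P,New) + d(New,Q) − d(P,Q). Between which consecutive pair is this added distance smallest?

between D and E

Added distance for inserting New between each consecutive pair:
A–B: 8017.9 m
B–C: 7233.2 m
C–D: 5731.7 m
D–E: 5202.5 m
Smallest added distance is 5202.5 m, inserting between D and E.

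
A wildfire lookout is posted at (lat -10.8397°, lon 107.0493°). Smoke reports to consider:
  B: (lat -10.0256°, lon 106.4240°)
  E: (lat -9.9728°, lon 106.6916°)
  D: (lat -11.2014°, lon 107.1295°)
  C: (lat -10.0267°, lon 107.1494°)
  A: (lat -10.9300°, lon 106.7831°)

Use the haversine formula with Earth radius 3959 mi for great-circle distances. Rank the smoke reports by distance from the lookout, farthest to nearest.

Distance from the lookout at (lat -10.8397°, lon 107.0493°) to each:
B (lat -10.0256°, lon 106.4240°): 70.5 mi
E (lat -9.9728°, lon 106.6916°): 64.6 mi
C (lat -10.0267°, lon 107.1494°): 56.6 mi
D (lat -11.2014°, lon 107.1295°): 25.6 mi
A (lat -10.9300°, lon 106.7831°): 19.1 mi

B, E, C, D, A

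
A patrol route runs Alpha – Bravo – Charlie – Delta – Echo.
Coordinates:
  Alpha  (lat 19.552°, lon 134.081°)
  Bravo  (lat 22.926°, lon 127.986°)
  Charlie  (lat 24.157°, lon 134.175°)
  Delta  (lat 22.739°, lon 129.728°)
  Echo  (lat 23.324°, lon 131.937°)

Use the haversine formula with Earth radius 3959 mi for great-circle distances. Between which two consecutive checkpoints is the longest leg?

Alpha–Bravo

Leg distances:
Alpha→Bravo: 456.5 mi
Bravo→Charlie: 401.1 mi
Charlie→Delta: 298.4 mi
Delta→Echo: 146.2 mi
The longest leg is Alpha–Bravo at 456.5 mi.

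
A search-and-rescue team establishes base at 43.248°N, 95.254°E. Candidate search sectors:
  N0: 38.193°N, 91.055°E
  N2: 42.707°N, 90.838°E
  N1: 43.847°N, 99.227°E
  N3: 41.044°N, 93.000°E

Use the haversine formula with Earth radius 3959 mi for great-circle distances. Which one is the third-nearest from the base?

Distance to each, sorted:
N3: 191.1 mi
N1: 203.2 mi
N2: 226.3 mi
N0: 412.6 mi
The third-nearest is N2 at 226.3 mi.

N2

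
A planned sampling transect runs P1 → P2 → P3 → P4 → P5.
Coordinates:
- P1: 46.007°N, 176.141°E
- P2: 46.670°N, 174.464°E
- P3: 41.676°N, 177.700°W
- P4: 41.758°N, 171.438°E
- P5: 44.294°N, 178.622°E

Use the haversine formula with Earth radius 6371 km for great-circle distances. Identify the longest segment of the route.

Leg distances:
P1→P2: 148.4 km
P2→P3: 835.3 km
P3→P4: 901.0 km
P4→P5: 648.2 km
The longest leg is P3–P4 at 901.0 km.

P3–P4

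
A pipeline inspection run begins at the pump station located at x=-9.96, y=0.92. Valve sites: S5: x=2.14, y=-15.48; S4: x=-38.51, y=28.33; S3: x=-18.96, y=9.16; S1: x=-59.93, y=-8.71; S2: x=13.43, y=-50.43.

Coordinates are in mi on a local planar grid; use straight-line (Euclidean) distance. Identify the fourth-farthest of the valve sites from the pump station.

S5

Distance to each, sorted:
S2: 56.4 mi
S1: 50.9 mi
S4: 39.6 mi
S5: 20.4 mi
S3: 12.2 mi
The fourth-farthest is S5 at 20.4 mi.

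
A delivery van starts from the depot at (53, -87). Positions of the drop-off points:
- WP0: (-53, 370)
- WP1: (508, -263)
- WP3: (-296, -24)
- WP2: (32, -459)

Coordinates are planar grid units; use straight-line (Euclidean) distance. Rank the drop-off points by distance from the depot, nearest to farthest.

Computing each straight-line distance from (53, -87):
WP3 (-296, -24): 354.6
WP2 (32, -459): 372.6
WP0 (-53, 370): 469.1
WP1 (508, -263): 487.9

WP3, WP2, WP0, WP1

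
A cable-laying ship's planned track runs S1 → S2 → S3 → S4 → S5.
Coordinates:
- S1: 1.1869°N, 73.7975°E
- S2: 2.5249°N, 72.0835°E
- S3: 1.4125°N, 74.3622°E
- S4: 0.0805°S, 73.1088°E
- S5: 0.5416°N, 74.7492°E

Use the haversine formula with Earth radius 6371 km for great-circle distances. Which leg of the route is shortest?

Leg distances:
S1→S2: 241.7 km
S2→S3: 281.8 km
S3→S4: 216.8 km
S4→S5: 195.1 km
The shortest leg is S4–S5 at 195.1 km.

S4–S5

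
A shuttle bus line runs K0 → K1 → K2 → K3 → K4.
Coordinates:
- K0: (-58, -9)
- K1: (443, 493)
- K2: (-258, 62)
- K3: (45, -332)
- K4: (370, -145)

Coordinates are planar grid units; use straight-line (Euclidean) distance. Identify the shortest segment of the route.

K3–K4

Leg distances:
K0→K1: 709.2
K1→K2: 822.9
K2→K3: 497.0
K3→K4: 375.0
The shortest leg is K3–K4 at 375.0.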